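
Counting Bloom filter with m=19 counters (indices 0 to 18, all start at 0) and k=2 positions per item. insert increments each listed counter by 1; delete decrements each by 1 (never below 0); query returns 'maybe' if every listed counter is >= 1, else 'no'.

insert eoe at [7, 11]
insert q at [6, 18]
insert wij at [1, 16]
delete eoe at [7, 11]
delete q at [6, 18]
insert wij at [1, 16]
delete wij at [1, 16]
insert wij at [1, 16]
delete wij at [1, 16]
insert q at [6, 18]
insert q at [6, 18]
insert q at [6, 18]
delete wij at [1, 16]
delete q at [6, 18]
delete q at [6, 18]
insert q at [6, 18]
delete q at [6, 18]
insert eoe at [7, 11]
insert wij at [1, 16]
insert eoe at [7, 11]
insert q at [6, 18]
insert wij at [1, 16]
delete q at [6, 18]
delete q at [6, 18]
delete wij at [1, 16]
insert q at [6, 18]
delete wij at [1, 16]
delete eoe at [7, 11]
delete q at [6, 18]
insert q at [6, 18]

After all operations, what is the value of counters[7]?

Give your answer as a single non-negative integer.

Step 1: insert eoe at [7, 11] -> counters=[0,0,0,0,0,0,0,1,0,0,0,1,0,0,0,0,0,0,0]
Step 2: insert q at [6, 18] -> counters=[0,0,0,0,0,0,1,1,0,0,0,1,0,0,0,0,0,0,1]
Step 3: insert wij at [1, 16] -> counters=[0,1,0,0,0,0,1,1,0,0,0,1,0,0,0,0,1,0,1]
Step 4: delete eoe at [7, 11] -> counters=[0,1,0,0,0,0,1,0,0,0,0,0,0,0,0,0,1,0,1]
Step 5: delete q at [6, 18] -> counters=[0,1,0,0,0,0,0,0,0,0,0,0,0,0,0,0,1,0,0]
Step 6: insert wij at [1, 16] -> counters=[0,2,0,0,0,0,0,0,0,0,0,0,0,0,0,0,2,0,0]
Step 7: delete wij at [1, 16] -> counters=[0,1,0,0,0,0,0,0,0,0,0,0,0,0,0,0,1,0,0]
Step 8: insert wij at [1, 16] -> counters=[0,2,0,0,0,0,0,0,0,0,0,0,0,0,0,0,2,0,0]
Step 9: delete wij at [1, 16] -> counters=[0,1,0,0,0,0,0,0,0,0,0,0,0,0,0,0,1,0,0]
Step 10: insert q at [6, 18] -> counters=[0,1,0,0,0,0,1,0,0,0,0,0,0,0,0,0,1,0,1]
Step 11: insert q at [6, 18] -> counters=[0,1,0,0,0,0,2,0,0,0,0,0,0,0,0,0,1,0,2]
Step 12: insert q at [6, 18] -> counters=[0,1,0,0,0,0,3,0,0,0,0,0,0,0,0,0,1,0,3]
Step 13: delete wij at [1, 16] -> counters=[0,0,0,0,0,0,3,0,0,0,0,0,0,0,0,0,0,0,3]
Step 14: delete q at [6, 18] -> counters=[0,0,0,0,0,0,2,0,0,0,0,0,0,0,0,0,0,0,2]
Step 15: delete q at [6, 18] -> counters=[0,0,0,0,0,0,1,0,0,0,0,0,0,0,0,0,0,0,1]
Step 16: insert q at [6, 18] -> counters=[0,0,0,0,0,0,2,0,0,0,0,0,0,0,0,0,0,0,2]
Step 17: delete q at [6, 18] -> counters=[0,0,0,0,0,0,1,0,0,0,0,0,0,0,0,0,0,0,1]
Step 18: insert eoe at [7, 11] -> counters=[0,0,0,0,0,0,1,1,0,0,0,1,0,0,0,0,0,0,1]
Step 19: insert wij at [1, 16] -> counters=[0,1,0,0,0,0,1,1,0,0,0,1,0,0,0,0,1,0,1]
Step 20: insert eoe at [7, 11] -> counters=[0,1,0,0,0,0,1,2,0,0,0,2,0,0,0,0,1,0,1]
Step 21: insert q at [6, 18] -> counters=[0,1,0,0,0,0,2,2,0,0,0,2,0,0,0,0,1,0,2]
Step 22: insert wij at [1, 16] -> counters=[0,2,0,0,0,0,2,2,0,0,0,2,0,0,0,0,2,0,2]
Step 23: delete q at [6, 18] -> counters=[0,2,0,0,0,0,1,2,0,0,0,2,0,0,0,0,2,0,1]
Step 24: delete q at [6, 18] -> counters=[0,2,0,0,0,0,0,2,0,0,0,2,0,0,0,0,2,0,0]
Step 25: delete wij at [1, 16] -> counters=[0,1,0,0,0,0,0,2,0,0,0,2,0,0,0,0,1,0,0]
Step 26: insert q at [6, 18] -> counters=[0,1,0,0,0,0,1,2,0,0,0,2,0,0,0,0,1,0,1]
Step 27: delete wij at [1, 16] -> counters=[0,0,0,0,0,0,1,2,0,0,0,2,0,0,0,0,0,0,1]
Step 28: delete eoe at [7, 11] -> counters=[0,0,0,0,0,0,1,1,0,0,0,1,0,0,0,0,0,0,1]
Step 29: delete q at [6, 18] -> counters=[0,0,0,0,0,0,0,1,0,0,0,1,0,0,0,0,0,0,0]
Step 30: insert q at [6, 18] -> counters=[0,0,0,0,0,0,1,1,0,0,0,1,0,0,0,0,0,0,1]
Final counters=[0,0,0,0,0,0,1,1,0,0,0,1,0,0,0,0,0,0,1] -> counters[7]=1

Answer: 1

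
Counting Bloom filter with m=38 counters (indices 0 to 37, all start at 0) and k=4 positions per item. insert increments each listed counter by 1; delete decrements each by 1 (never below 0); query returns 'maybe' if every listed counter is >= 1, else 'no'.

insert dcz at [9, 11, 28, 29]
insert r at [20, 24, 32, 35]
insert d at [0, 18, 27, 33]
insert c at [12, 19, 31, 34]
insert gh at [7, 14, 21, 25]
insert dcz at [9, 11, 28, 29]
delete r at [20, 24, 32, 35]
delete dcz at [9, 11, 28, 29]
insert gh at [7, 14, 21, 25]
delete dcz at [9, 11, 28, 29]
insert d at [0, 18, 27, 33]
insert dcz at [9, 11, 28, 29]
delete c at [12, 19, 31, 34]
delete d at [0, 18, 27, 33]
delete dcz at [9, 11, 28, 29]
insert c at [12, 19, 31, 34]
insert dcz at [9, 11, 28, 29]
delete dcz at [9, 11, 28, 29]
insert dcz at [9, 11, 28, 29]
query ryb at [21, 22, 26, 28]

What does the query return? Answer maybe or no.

Answer: no

Derivation:
Step 1: insert dcz at [9, 11, 28, 29] -> counters=[0,0,0,0,0,0,0,0,0,1,0,1,0,0,0,0,0,0,0,0,0,0,0,0,0,0,0,0,1,1,0,0,0,0,0,0,0,0]
Step 2: insert r at [20, 24, 32, 35] -> counters=[0,0,0,0,0,0,0,0,0,1,0,1,0,0,0,0,0,0,0,0,1,0,0,0,1,0,0,0,1,1,0,0,1,0,0,1,0,0]
Step 3: insert d at [0, 18, 27, 33] -> counters=[1,0,0,0,0,0,0,0,0,1,0,1,0,0,0,0,0,0,1,0,1,0,0,0,1,0,0,1,1,1,0,0,1,1,0,1,0,0]
Step 4: insert c at [12, 19, 31, 34] -> counters=[1,0,0,0,0,0,0,0,0,1,0,1,1,0,0,0,0,0,1,1,1,0,0,0,1,0,0,1,1,1,0,1,1,1,1,1,0,0]
Step 5: insert gh at [7, 14, 21, 25] -> counters=[1,0,0,0,0,0,0,1,0,1,0,1,1,0,1,0,0,0,1,1,1,1,0,0,1,1,0,1,1,1,0,1,1,1,1,1,0,0]
Step 6: insert dcz at [9, 11, 28, 29] -> counters=[1,0,0,0,0,0,0,1,0,2,0,2,1,0,1,0,0,0,1,1,1,1,0,0,1,1,0,1,2,2,0,1,1,1,1,1,0,0]
Step 7: delete r at [20, 24, 32, 35] -> counters=[1,0,0,0,0,0,0,1,0,2,0,2,1,0,1,0,0,0,1,1,0,1,0,0,0,1,0,1,2,2,0,1,0,1,1,0,0,0]
Step 8: delete dcz at [9, 11, 28, 29] -> counters=[1,0,0,0,0,0,0,1,0,1,0,1,1,0,1,0,0,0,1,1,0,1,0,0,0,1,0,1,1,1,0,1,0,1,1,0,0,0]
Step 9: insert gh at [7, 14, 21, 25] -> counters=[1,0,0,0,0,0,0,2,0,1,0,1,1,0,2,0,0,0,1,1,0,2,0,0,0,2,0,1,1,1,0,1,0,1,1,0,0,0]
Step 10: delete dcz at [9, 11, 28, 29] -> counters=[1,0,0,0,0,0,0,2,0,0,0,0,1,0,2,0,0,0,1,1,0,2,0,0,0,2,0,1,0,0,0,1,0,1,1,0,0,0]
Step 11: insert d at [0, 18, 27, 33] -> counters=[2,0,0,0,0,0,0,2,0,0,0,0,1,0,2,0,0,0,2,1,0,2,0,0,0,2,0,2,0,0,0,1,0,2,1,0,0,0]
Step 12: insert dcz at [9, 11, 28, 29] -> counters=[2,0,0,0,0,0,0,2,0,1,0,1,1,0,2,0,0,0,2,1,0,2,0,0,0,2,0,2,1,1,0,1,0,2,1,0,0,0]
Step 13: delete c at [12, 19, 31, 34] -> counters=[2,0,0,0,0,0,0,2,0,1,0,1,0,0,2,0,0,0,2,0,0,2,0,0,0,2,0,2,1,1,0,0,0,2,0,0,0,0]
Step 14: delete d at [0, 18, 27, 33] -> counters=[1,0,0,0,0,0,0,2,0,1,0,1,0,0,2,0,0,0,1,0,0,2,0,0,0,2,0,1,1,1,0,0,0,1,0,0,0,0]
Step 15: delete dcz at [9, 11, 28, 29] -> counters=[1,0,0,0,0,0,0,2,0,0,0,0,0,0,2,0,0,0,1,0,0,2,0,0,0,2,0,1,0,0,0,0,0,1,0,0,0,0]
Step 16: insert c at [12, 19, 31, 34] -> counters=[1,0,0,0,0,0,0,2,0,0,0,0,1,0,2,0,0,0,1,1,0,2,0,0,0,2,0,1,0,0,0,1,0,1,1,0,0,0]
Step 17: insert dcz at [9, 11, 28, 29] -> counters=[1,0,0,0,0,0,0,2,0,1,0,1,1,0,2,0,0,0,1,1,0,2,0,0,0,2,0,1,1,1,0,1,0,1,1,0,0,0]
Step 18: delete dcz at [9, 11, 28, 29] -> counters=[1,0,0,0,0,0,0,2,0,0,0,0,1,0,2,0,0,0,1,1,0,2,0,0,0,2,0,1,0,0,0,1,0,1,1,0,0,0]
Step 19: insert dcz at [9, 11, 28, 29] -> counters=[1,0,0,0,0,0,0,2,0,1,0,1,1,0,2,0,0,0,1,1,0,2,0,0,0,2,0,1,1,1,0,1,0,1,1,0,0,0]
Query ryb: check counters[21]=2 counters[22]=0 counters[26]=0 counters[28]=1 -> no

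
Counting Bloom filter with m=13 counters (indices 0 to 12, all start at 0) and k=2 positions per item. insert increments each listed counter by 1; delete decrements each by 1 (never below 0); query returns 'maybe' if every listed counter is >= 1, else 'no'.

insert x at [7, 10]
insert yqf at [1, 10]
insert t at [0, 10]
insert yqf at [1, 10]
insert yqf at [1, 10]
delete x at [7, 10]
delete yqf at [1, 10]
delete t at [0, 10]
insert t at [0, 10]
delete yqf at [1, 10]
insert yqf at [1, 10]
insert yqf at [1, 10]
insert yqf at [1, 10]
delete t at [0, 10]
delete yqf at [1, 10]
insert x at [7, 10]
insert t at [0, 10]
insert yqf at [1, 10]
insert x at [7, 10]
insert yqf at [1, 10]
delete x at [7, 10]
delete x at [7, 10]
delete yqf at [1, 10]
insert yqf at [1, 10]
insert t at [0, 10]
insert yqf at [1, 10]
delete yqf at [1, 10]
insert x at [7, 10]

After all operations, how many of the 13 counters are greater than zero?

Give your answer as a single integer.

Step 1: insert x at [7, 10] -> counters=[0,0,0,0,0,0,0,1,0,0,1,0,0]
Step 2: insert yqf at [1, 10] -> counters=[0,1,0,0,0,0,0,1,0,0,2,0,0]
Step 3: insert t at [0, 10] -> counters=[1,1,0,0,0,0,0,1,0,0,3,0,0]
Step 4: insert yqf at [1, 10] -> counters=[1,2,0,0,0,0,0,1,0,0,4,0,0]
Step 5: insert yqf at [1, 10] -> counters=[1,3,0,0,0,0,0,1,0,0,5,0,0]
Step 6: delete x at [7, 10] -> counters=[1,3,0,0,0,0,0,0,0,0,4,0,0]
Step 7: delete yqf at [1, 10] -> counters=[1,2,0,0,0,0,0,0,0,0,3,0,0]
Step 8: delete t at [0, 10] -> counters=[0,2,0,0,0,0,0,0,0,0,2,0,0]
Step 9: insert t at [0, 10] -> counters=[1,2,0,0,0,0,0,0,0,0,3,0,0]
Step 10: delete yqf at [1, 10] -> counters=[1,1,0,0,0,0,0,0,0,0,2,0,0]
Step 11: insert yqf at [1, 10] -> counters=[1,2,0,0,0,0,0,0,0,0,3,0,0]
Step 12: insert yqf at [1, 10] -> counters=[1,3,0,0,0,0,0,0,0,0,4,0,0]
Step 13: insert yqf at [1, 10] -> counters=[1,4,0,0,0,0,0,0,0,0,5,0,0]
Step 14: delete t at [0, 10] -> counters=[0,4,0,0,0,0,0,0,0,0,4,0,0]
Step 15: delete yqf at [1, 10] -> counters=[0,3,0,0,0,0,0,0,0,0,3,0,0]
Step 16: insert x at [7, 10] -> counters=[0,3,0,0,0,0,0,1,0,0,4,0,0]
Step 17: insert t at [0, 10] -> counters=[1,3,0,0,0,0,0,1,0,0,5,0,0]
Step 18: insert yqf at [1, 10] -> counters=[1,4,0,0,0,0,0,1,0,0,6,0,0]
Step 19: insert x at [7, 10] -> counters=[1,4,0,0,0,0,0,2,0,0,7,0,0]
Step 20: insert yqf at [1, 10] -> counters=[1,5,0,0,0,0,0,2,0,0,8,0,0]
Step 21: delete x at [7, 10] -> counters=[1,5,0,0,0,0,0,1,0,0,7,0,0]
Step 22: delete x at [7, 10] -> counters=[1,5,0,0,0,0,0,0,0,0,6,0,0]
Step 23: delete yqf at [1, 10] -> counters=[1,4,0,0,0,0,0,0,0,0,5,0,0]
Step 24: insert yqf at [1, 10] -> counters=[1,5,0,0,0,0,0,0,0,0,6,0,0]
Step 25: insert t at [0, 10] -> counters=[2,5,0,0,0,0,0,0,0,0,7,0,0]
Step 26: insert yqf at [1, 10] -> counters=[2,6,0,0,0,0,0,0,0,0,8,0,0]
Step 27: delete yqf at [1, 10] -> counters=[2,5,0,0,0,0,0,0,0,0,7,0,0]
Step 28: insert x at [7, 10] -> counters=[2,5,0,0,0,0,0,1,0,0,8,0,0]
Final counters=[2,5,0,0,0,0,0,1,0,0,8,0,0] -> 4 nonzero

Answer: 4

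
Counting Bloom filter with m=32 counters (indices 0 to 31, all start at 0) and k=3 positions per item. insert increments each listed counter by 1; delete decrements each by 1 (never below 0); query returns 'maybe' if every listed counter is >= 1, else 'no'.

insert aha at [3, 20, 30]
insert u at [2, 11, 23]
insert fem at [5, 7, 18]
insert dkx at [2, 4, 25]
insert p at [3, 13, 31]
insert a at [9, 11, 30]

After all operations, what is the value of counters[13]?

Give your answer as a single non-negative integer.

Step 1: insert aha at [3, 20, 30] -> counters=[0,0,0,1,0,0,0,0,0,0,0,0,0,0,0,0,0,0,0,0,1,0,0,0,0,0,0,0,0,0,1,0]
Step 2: insert u at [2, 11, 23] -> counters=[0,0,1,1,0,0,0,0,0,0,0,1,0,0,0,0,0,0,0,0,1,0,0,1,0,0,0,0,0,0,1,0]
Step 3: insert fem at [5, 7, 18] -> counters=[0,0,1,1,0,1,0,1,0,0,0,1,0,0,0,0,0,0,1,0,1,0,0,1,0,0,0,0,0,0,1,0]
Step 4: insert dkx at [2, 4, 25] -> counters=[0,0,2,1,1,1,0,1,0,0,0,1,0,0,0,0,0,0,1,0,1,0,0,1,0,1,0,0,0,0,1,0]
Step 5: insert p at [3, 13, 31] -> counters=[0,0,2,2,1,1,0,1,0,0,0,1,0,1,0,0,0,0,1,0,1,0,0,1,0,1,0,0,0,0,1,1]
Step 6: insert a at [9, 11, 30] -> counters=[0,0,2,2,1,1,0,1,0,1,0,2,0,1,0,0,0,0,1,0,1,0,0,1,0,1,0,0,0,0,2,1]
Final counters=[0,0,2,2,1,1,0,1,0,1,0,2,0,1,0,0,0,0,1,0,1,0,0,1,0,1,0,0,0,0,2,1] -> counters[13]=1

Answer: 1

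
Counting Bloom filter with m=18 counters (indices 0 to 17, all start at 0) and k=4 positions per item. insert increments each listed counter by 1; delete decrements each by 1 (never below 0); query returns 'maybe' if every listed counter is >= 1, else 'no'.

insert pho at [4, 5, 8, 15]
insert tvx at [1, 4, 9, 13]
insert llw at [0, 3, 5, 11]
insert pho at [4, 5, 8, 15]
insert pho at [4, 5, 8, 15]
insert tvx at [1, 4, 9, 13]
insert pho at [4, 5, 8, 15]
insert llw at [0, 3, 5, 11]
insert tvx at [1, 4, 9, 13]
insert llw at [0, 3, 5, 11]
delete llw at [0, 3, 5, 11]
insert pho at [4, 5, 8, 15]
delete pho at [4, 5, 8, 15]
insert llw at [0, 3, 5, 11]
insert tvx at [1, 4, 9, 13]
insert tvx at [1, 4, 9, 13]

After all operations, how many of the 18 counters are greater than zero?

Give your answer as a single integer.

Step 1: insert pho at [4, 5, 8, 15] -> counters=[0,0,0,0,1,1,0,0,1,0,0,0,0,0,0,1,0,0]
Step 2: insert tvx at [1, 4, 9, 13] -> counters=[0,1,0,0,2,1,0,0,1,1,0,0,0,1,0,1,0,0]
Step 3: insert llw at [0, 3, 5, 11] -> counters=[1,1,0,1,2,2,0,0,1,1,0,1,0,1,0,1,0,0]
Step 4: insert pho at [4, 5, 8, 15] -> counters=[1,1,0,1,3,3,0,0,2,1,0,1,0,1,0,2,0,0]
Step 5: insert pho at [4, 5, 8, 15] -> counters=[1,1,0,1,4,4,0,0,3,1,0,1,0,1,0,3,0,0]
Step 6: insert tvx at [1, 4, 9, 13] -> counters=[1,2,0,1,5,4,0,0,3,2,0,1,0,2,0,3,0,0]
Step 7: insert pho at [4, 5, 8, 15] -> counters=[1,2,0,1,6,5,0,0,4,2,0,1,0,2,0,4,0,0]
Step 8: insert llw at [0, 3, 5, 11] -> counters=[2,2,0,2,6,6,0,0,4,2,0,2,0,2,0,4,0,0]
Step 9: insert tvx at [1, 4, 9, 13] -> counters=[2,3,0,2,7,6,0,0,4,3,0,2,0,3,0,4,0,0]
Step 10: insert llw at [0, 3, 5, 11] -> counters=[3,3,0,3,7,7,0,0,4,3,0,3,0,3,0,4,0,0]
Step 11: delete llw at [0, 3, 5, 11] -> counters=[2,3,0,2,7,6,0,0,4,3,0,2,0,3,0,4,0,0]
Step 12: insert pho at [4, 5, 8, 15] -> counters=[2,3,0,2,8,7,0,0,5,3,0,2,0,3,0,5,0,0]
Step 13: delete pho at [4, 5, 8, 15] -> counters=[2,3,0,2,7,6,0,0,4,3,0,2,0,3,0,4,0,0]
Step 14: insert llw at [0, 3, 5, 11] -> counters=[3,3,0,3,7,7,0,0,4,3,0,3,0,3,0,4,0,0]
Step 15: insert tvx at [1, 4, 9, 13] -> counters=[3,4,0,3,8,7,0,0,4,4,0,3,0,4,0,4,0,0]
Step 16: insert tvx at [1, 4, 9, 13] -> counters=[3,5,0,3,9,7,0,0,4,5,0,3,0,5,0,4,0,0]
Final counters=[3,5,0,3,9,7,0,0,4,5,0,3,0,5,0,4,0,0] -> 10 nonzero

Answer: 10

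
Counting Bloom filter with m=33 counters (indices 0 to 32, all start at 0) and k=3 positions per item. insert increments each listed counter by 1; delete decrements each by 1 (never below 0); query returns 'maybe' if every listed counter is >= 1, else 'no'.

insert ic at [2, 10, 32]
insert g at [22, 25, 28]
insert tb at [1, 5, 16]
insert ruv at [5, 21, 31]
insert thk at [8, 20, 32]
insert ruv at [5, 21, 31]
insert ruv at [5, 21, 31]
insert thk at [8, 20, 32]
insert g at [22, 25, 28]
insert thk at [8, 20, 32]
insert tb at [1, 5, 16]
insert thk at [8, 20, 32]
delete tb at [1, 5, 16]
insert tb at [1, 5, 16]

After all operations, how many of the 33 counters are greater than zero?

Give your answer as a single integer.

Step 1: insert ic at [2, 10, 32] -> counters=[0,0,1,0,0,0,0,0,0,0,1,0,0,0,0,0,0,0,0,0,0,0,0,0,0,0,0,0,0,0,0,0,1]
Step 2: insert g at [22, 25, 28] -> counters=[0,0,1,0,0,0,0,0,0,0,1,0,0,0,0,0,0,0,0,0,0,0,1,0,0,1,0,0,1,0,0,0,1]
Step 3: insert tb at [1, 5, 16] -> counters=[0,1,1,0,0,1,0,0,0,0,1,0,0,0,0,0,1,0,0,0,0,0,1,0,0,1,0,0,1,0,0,0,1]
Step 4: insert ruv at [5, 21, 31] -> counters=[0,1,1,0,0,2,0,0,0,0,1,0,0,0,0,0,1,0,0,0,0,1,1,0,0,1,0,0,1,0,0,1,1]
Step 5: insert thk at [8, 20, 32] -> counters=[0,1,1,0,0,2,0,0,1,0,1,0,0,0,0,0,1,0,0,0,1,1,1,0,0,1,0,0,1,0,0,1,2]
Step 6: insert ruv at [5, 21, 31] -> counters=[0,1,1,0,0,3,0,0,1,0,1,0,0,0,0,0,1,0,0,0,1,2,1,0,0,1,0,0,1,0,0,2,2]
Step 7: insert ruv at [5, 21, 31] -> counters=[0,1,1,0,0,4,0,0,1,0,1,0,0,0,0,0,1,0,0,0,1,3,1,0,0,1,0,0,1,0,0,3,2]
Step 8: insert thk at [8, 20, 32] -> counters=[0,1,1,0,0,4,0,0,2,0,1,0,0,0,0,0,1,0,0,0,2,3,1,0,0,1,0,0,1,0,0,3,3]
Step 9: insert g at [22, 25, 28] -> counters=[0,1,1,0,0,4,0,0,2,0,1,0,0,0,0,0,1,0,0,0,2,3,2,0,0,2,0,0,2,0,0,3,3]
Step 10: insert thk at [8, 20, 32] -> counters=[0,1,1,0,0,4,0,0,3,0,1,0,0,0,0,0,1,0,0,0,3,3,2,0,0,2,0,0,2,0,0,3,4]
Step 11: insert tb at [1, 5, 16] -> counters=[0,2,1,0,0,5,0,0,3,0,1,0,0,0,0,0,2,0,0,0,3,3,2,0,0,2,0,0,2,0,0,3,4]
Step 12: insert thk at [8, 20, 32] -> counters=[0,2,1,0,0,5,0,0,4,0,1,0,0,0,0,0,2,0,0,0,4,3,2,0,0,2,0,0,2,0,0,3,5]
Step 13: delete tb at [1, 5, 16] -> counters=[0,1,1,0,0,4,0,0,4,0,1,0,0,0,0,0,1,0,0,0,4,3,2,0,0,2,0,0,2,0,0,3,5]
Step 14: insert tb at [1, 5, 16] -> counters=[0,2,1,0,0,5,0,0,4,0,1,0,0,0,0,0,2,0,0,0,4,3,2,0,0,2,0,0,2,0,0,3,5]
Final counters=[0,2,1,0,0,5,0,0,4,0,1,0,0,0,0,0,2,0,0,0,4,3,2,0,0,2,0,0,2,0,0,3,5] -> 13 nonzero

Answer: 13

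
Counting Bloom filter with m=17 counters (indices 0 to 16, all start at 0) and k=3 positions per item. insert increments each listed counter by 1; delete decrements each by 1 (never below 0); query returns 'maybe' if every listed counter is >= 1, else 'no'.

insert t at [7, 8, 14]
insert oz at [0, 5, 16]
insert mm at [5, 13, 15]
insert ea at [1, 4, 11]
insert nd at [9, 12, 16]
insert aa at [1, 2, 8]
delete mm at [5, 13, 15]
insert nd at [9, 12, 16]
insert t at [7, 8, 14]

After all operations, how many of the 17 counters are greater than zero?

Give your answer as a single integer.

Step 1: insert t at [7, 8, 14] -> counters=[0,0,0,0,0,0,0,1,1,0,0,0,0,0,1,0,0]
Step 2: insert oz at [0, 5, 16] -> counters=[1,0,0,0,0,1,0,1,1,0,0,0,0,0,1,0,1]
Step 3: insert mm at [5, 13, 15] -> counters=[1,0,0,0,0,2,0,1,1,0,0,0,0,1,1,1,1]
Step 4: insert ea at [1, 4, 11] -> counters=[1,1,0,0,1,2,0,1,1,0,0,1,0,1,1,1,1]
Step 5: insert nd at [9, 12, 16] -> counters=[1,1,0,0,1,2,0,1,1,1,0,1,1,1,1,1,2]
Step 6: insert aa at [1, 2, 8] -> counters=[1,2,1,0,1,2,0,1,2,1,0,1,1,1,1,1,2]
Step 7: delete mm at [5, 13, 15] -> counters=[1,2,1,0,1,1,0,1,2,1,0,1,1,0,1,0,2]
Step 8: insert nd at [9, 12, 16] -> counters=[1,2,1,0,1,1,0,1,2,2,0,1,2,0,1,0,3]
Step 9: insert t at [7, 8, 14] -> counters=[1,2,1,0,1,1,0,2,3,2,0,1,2,0,2,0,3]
Final counters=[1,2,1,0,1,1,0,2,3,2,0,1,2,0,2,0,3] -> 12 nonzero

Answer: 12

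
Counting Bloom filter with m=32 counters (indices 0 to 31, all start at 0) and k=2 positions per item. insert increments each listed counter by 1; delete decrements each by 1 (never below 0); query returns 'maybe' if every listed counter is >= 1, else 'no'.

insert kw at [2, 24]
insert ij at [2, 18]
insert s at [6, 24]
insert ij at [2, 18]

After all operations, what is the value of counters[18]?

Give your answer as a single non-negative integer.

Answer: 2

Derivation:
Step 1: insert kw at [2, 24] -> counters=[0,0,1,0,0,0,0,0,0,0,0,0,0,0,0,0,0,0,0,0,0,0,0,0,1,0,0,0,0,0,0,0]
Step 2: insert ij at [2, 18] -> counters=[0,0,2,0,0,0,0,0,0,0,0,0,0,0,0,0,0,0,1,0,0,0,0,0,1,0,0,0,0,0,0,0]
Step 3: insert s at [6, 24] -> counters=[0,0,2,0,0,0,1,0,0,0,0,0,0,0,0,0,0,0,1,0,0,0,0,0,2,0,0,0,0,0,0,0]
Step 4: insert ij at [2, 18] -> counters=[0,0,3,0,0,0,1,0,0,0,0,0,0,0,0,0,0,0,2,0,0,0,0,0,2,0,0,0,0,0,0,0]
Final counters=[0,0,3,0,0,0,1,0,0,0,0,0,0,0,0,0,0,0,2,0,0,0,0,0,2,0,0,0,0,0,0,0] -> counters[18]=2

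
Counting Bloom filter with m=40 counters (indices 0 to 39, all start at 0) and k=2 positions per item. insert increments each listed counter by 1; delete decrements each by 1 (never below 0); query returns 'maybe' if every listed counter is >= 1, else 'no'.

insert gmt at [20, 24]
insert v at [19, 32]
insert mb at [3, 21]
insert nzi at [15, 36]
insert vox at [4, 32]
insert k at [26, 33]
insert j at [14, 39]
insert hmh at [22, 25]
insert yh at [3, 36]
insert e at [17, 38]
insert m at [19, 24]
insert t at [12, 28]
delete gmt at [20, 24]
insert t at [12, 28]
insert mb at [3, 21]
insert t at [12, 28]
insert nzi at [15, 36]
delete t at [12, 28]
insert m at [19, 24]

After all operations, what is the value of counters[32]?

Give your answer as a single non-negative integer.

Step 1: insert gmt at [20, 24] -> counters=[0,0,0,0,0,0,0,0,0,0,0,0,0,0,0,0,0,0,0,0,1,0,0,0,1,0,0,0,0,0,0,0,0,0,0,0,0,0,0,0]
Step 2: insert v at [19, 32] -> counters=[0,0,0,0,0,0,0,0,0,0,0,0,0,0,0,0,0,0,0,1,1,0,0,0,1,0,0,0,0,0,0,0,1,0,0,0,0,0,0,0]
Step 3: insert mb at [3, 21] -> counters=[0,0,0,1,0,0,0,0,0,0,0,0,0,0,0,0,0,0,0,1,1,1,0,0,1,0,0,0,0,0,0,0,1,0,0,0,0,0,0,0]
Step 4: insert nzi at [15, 36] -> counters=[0,0,0,1,0,0,0,0,0,0,0,0,0,0,0,1,0,0,0,1,1,1,0,0,1,0,0,0,0,0,0,0,1,0,0,0,1,0,0,0]
Step 5: insert vox at [4, 32] -> counters=[0,0,0,1,1,0,0,0,0,0,0,0,0,0,0,1,0,0,0,1,1,1,0,0,1,0,0,0,0,0,0,0,2,0,0,0,1,0,0,0]
Step 6: insert k at [26, 33] -> counters=[0,0,0,1,1,0,0,0,0,0,0,0,0,0,0,1,0,0,0,1,1,1,0,0,1,0,1,0,0,0,0,0,2,1,0,0,1,0,0,0]
Step 7: insert j at [14, 39] -> counters=[0,0,0,1,1,0,0,0,0,0,0,0,0,0,1,1,0,0,0,1,1,1,0,0,1,0,1,0,0,0,0,0,2,1,0,0,1,0,0,1]
Step 8: insert hmh at [22, 25] -> counters=[0,0,0,1,1,0,0,0,0,0,0,0,0,0,1,1,0,0,0,1,1,1,1,0,1,1,1,0,0,0,0,0,2,1,0,0,1,0,0,1]
Step 9: insert yh at [3, 36] -> counters=[0,0,0,2,1,0,0,0,0,0,0,0,0,0,1,1,0,0,0,1,1,1,1,0,1,1,1,0,0,0,0,0,2,1,0,0,2,0,0,1]
Step 10: insert e at [17, 38] -> counters=[0,0,0,2,1,0,0,0,0,0,0,0,0,0,1,1,0,1,0,1,1,1,1,0,1,1,1,0,0,0,0,0,2,1,0,0,2,0,1,1]
Step 11: insert m at [19, 24] -> counters=[0,0,0,2,1,0,0,0,0,0,0,0,0,0,1,1,0,1,0,2,1,1,1,0,2,1,1,0,0,0,0,0,2,1,0,0,2,0,1,1]
Step 12: insert t at [12, 28] -> counters=[0,0,0,2,1,0,0,0,0,0,0,0,1,0,1,1,0,1,0,2,1,1,1,0,2,1,1,0,1,0,0,0,2,1,0,0,2,0,1,1]
Step 13: delete gmt at [20, 24] -> counters=[0,0,0,2,1,0,0,0,0,0,0,0,1,0,1,1,0,1,0,2,0,1,1,0,1,1,1,0,1,0,0,0,2,1,0,0,2,0,1,1]
Step 14: insert t at [12, 28] -> counters=[0,0,0,2,1,0,0,0,0,0,0,0,2,0,1,1,0,1,0,2,0,1,1,0,1,1,1,0,2,0,0,0,2,1,0,0,2,0,1,1]
Step 15: insert mb at [3, 21] -> counters=[0,0,0,3,1,0,0,0,0,0,0,0,2,0,1,1,0,1,0,2,0,2,1,0,1,1,1,0,2,0,0,0,2,1,0,0,2,0,1,1]
Step 16: insert t at [12, 28] -> counters=[0,0,0,3,1,0,0,0,0,0,0,0,3,0,1,1,0,1,0,2,0,2,1,0,1,1,1,0,3,0,0,0,2,1,0,0,2,0,1,1]
Step 17: insert nzi at [15, 36] -> counters=[0,0,0,3,1,0,0,0,0,0,0,0,3,0,1,2,0,1,0,2,0,2,1,0,1,1,1,0,3,0,0,0,2,1,0,0,3,0,1,1]
Step 18: delete t at [12, 28] -> counters=[0,0,0,3,1,0,0,0,0,0,0,0,2,0,1,2,0,1,0,2,0,2,1,0,1,1,1,0,2,0,0,0,2,1,0,0,3,0,1,1]
Step 19: insert m at [19, 24] -> counters=[0,0,0,3,1,0,0,0,0,0,0,0,2,0,1,2,0,1,0,3,0,2,1,0,2,1,1,0,2,0,0,0,2,1,0,0,3,0,1,1]
Final counters=[0,0,0,3,1,0,0,0,0,0,0,0,2,0,1,2,0,1,0,3,0,2,1,0,2,1,1,0,2,0,0,0,2,1,0,0,3,0,1,1] -> counters[32]=2

Answer: 2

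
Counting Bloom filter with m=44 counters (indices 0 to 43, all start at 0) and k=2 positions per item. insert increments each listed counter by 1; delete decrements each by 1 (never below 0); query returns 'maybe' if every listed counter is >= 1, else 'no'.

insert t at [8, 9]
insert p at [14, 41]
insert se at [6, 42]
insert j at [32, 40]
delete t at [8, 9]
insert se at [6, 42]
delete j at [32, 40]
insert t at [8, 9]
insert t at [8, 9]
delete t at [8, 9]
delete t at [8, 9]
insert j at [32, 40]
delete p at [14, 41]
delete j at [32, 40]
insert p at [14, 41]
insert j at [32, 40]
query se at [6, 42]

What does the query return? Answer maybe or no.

Answer: maybe

Derivation:
Step 1: insert t at [8, 9] -> counters=[0,0,0,0,0,0,0,0,1,1,0,0,0,0,0,0,0,0,0,0,0,0,0,0,0,0,0,0,0,0,0,0,0,0,0,0,0,0,0,0,0,0,0,0]
Step 2: insert p at [14, 41] -> counters=[0,0,0,0,0,0,0,0,1,1,0,0,0,0,1,0,0,0,0,0,0,0,0,0,0,0,0,0,0,0,0,0,0,0,0,0,0,0,0,0,0,1,0,0]
Step 3: insert se at [6, 42] -> counters=[0,0,0,0,0,0,1,0,1,1,0,0,0,0,1,0,0,0,0,0,0,0,0,0,0,0,0,0,0,0,0,0,0,0,0,0,0,0,0,0,0,1,1,0]
Step 4: insert j at [32, 40] -> counters=[0,0,0,0,0,0,1,0,1,1,0,0,0,0,1,0,0,0,0,0,0,0,0,0,0,0,0,0,0,0,0,0,1,0,0,0,0,0,0,0,1,1,1,0]
Step 5: delete t at [8, 9] -> counters=[0,0,0,0,0,0,1,0,0,0,0,0,0,0,1,0,0,0,0,0,0,0,0,0,0,0,0,0,0,0,0,0,1,0,0,0,0,0,0,0,1,1,1,0]
Step 6: insert se at [6, 42] -> counters=[0,0,0,0,0,0,2,0,0,0,0,0,0,0,1,0,0,0,0,0,0,0,0,0,0,0,0,0,0,0,0,0,1,0,0,0,0,0,0,0,1,1,2,0]
Step 7: delete j at [32, 40] -> counters=[0,0,0,0,0,0,2,0,0,0,0,0,0,0,1,0,0,0,0,0,0,0,0,0,0,0,0,0,0,0,0,0,0,0,0,0,0,0,0,0,0,1,2,0]
Step 8: insert t at [8, 9] -> counters=[0,0,0,0,0,0,2,0,1,1,0,0,0,0,1,0,0,0,0,0,0,0,0,0,0,0,0,0,0,0,0,0,0,0,0,0,0,0,0,0,0,1,2,0]
Step 9: insert t at [8, 9] -> counters=[0,0,0,0,0,0,2,0,2,2,0,0,0,0,1,0,0,0,0,0,0,0,0,0,0,0,0,0,0,0,0,0,0,0,0,0,0,0,0,0,0,1,2,0]
Step 10: delete t at [8, 9] -> counters=[0,0,0,0,0,0,2,0,1,1,0,0,0,0,1,0,0,0,0,0,0,0,0,0,0,0,0,0,0,0,0,0,0,0,0,0,0,0,0,0,0,1,2,0]
Step 11: delete t at [8, 9] -> counters=[0,0,0,0,0,0,2,0,0,0,0,0,0,0,1,0,0,0,0,0,0,0,0,0,0,0,0,0,0,0,0,0,0,0,0,0,0,0,0,0,0,1,2,0]
Step 12: insert j at [32, 40] -> counters=[0,0,0,0,0,0,2,0,0,0,0,0,0,0,1,0,0,0,0,0,0,0,0,0,0,0,0,0,0,0,0,0,1,0,0,0,0,0,0,0,1,1,2,0]
Step 13: delete p at [14, 41] -> counters=[0,0,0,0,0,0,2,0,0,0,0,0,0,0,0,0,0,0,0,0,0,0,0,0,0,0,0,0,0,0,0,0,1,0,0,0,0,0,0,0,1,0,2,0]
Step 14: delete j at [32, 40] -> counters=[0,0,0,0,0,0,2,0,0,0,0,0,0,0,0,0,0,0,0,0,0,0,0,0,0,0,0,0,0,0,0,0,0,0,0,0,0,0,0,0,0,0,2,0]
Step 15: insert p at [14, 41] -> counters=[0,0,0,0,0,0,2,0,0,0,0,0,0,0,1,0,0,0,0,0,0,0,0,0,0,0,0,0,0,0,0,0,0,0,0,0,0,0,0,0,0,1,2,0]
Step 16: insert j at [32, 40] -> counters=[0,0,0,0,0,0,2,0,0,0,0,0,0,0,1,0,0,0,0,0,0,0,0,0,0,0,0,0,0,0,0,0,1,0,0,0,0,0,0,0,1,1,2,0]
Query se: check counters[6]=2 counters[42]=2 -> maybe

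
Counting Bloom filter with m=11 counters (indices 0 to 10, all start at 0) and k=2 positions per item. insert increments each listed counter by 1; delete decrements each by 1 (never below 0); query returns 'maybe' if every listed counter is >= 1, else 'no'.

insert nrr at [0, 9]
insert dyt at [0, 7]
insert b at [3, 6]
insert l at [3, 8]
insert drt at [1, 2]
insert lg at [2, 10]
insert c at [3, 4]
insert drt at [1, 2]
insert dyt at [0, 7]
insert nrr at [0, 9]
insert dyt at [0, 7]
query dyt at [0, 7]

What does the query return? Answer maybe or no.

Step 1: insert nrr at [0, 9] -> counters=[1,0,0,0,0,0,0,0,0,1,0]
Step 2: insert dyt at [0, 7] -> counters=[2,0,0,0,0,0,0,1,0,1,0]
Step 3: insert b at [3, 6] -> counters=[2,0,0,1,0,0,1,1,0,1,0]
Step 4: insert l at [3, 8] -> counters=[2,0,0,2,0,0,1,1,1,1,0]
Step 5: insert drt at [1, 2] -> counters=[2,1,1,2,0,0,1,1,1,1,0]
Step 6: insert lg at [2, 10] -> counters=[2,1,2,2,0,0,1,1,1,1,1]
Step 7: insert c at [3, 4] -> counters=[2,1,2,3,1,0,1,1,1,1,1]
Step 8: insert drt at [1, 2] -> counters=[2,2,3,3,1,0,1,1,1,1,1]
Step 9: insert dyt at [0, 7] -> counters=[3,2,3,3,1,0,1,2,1,1,1]
Step 10: insert nrr at [0, 9] -> counters=[4,2,3,3,1,0,1,2,1,2,1]
Step 11: insert dyt at [0, 7] -> counters=[5,2,3,3,1,0,1,3,1,2,1]
Query dyt: check counters[0]=5 counters[7]=3 -> maybe

Answer: maybe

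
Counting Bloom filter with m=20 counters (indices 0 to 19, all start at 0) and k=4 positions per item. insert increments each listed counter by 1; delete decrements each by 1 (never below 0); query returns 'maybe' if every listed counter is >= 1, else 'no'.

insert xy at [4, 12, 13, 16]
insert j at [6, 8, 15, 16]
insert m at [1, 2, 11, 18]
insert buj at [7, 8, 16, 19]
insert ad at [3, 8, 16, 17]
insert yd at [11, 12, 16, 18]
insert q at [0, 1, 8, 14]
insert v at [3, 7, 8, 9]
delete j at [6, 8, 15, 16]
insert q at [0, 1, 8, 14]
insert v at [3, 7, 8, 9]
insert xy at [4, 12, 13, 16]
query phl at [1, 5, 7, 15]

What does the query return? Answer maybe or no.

Step 1: insert xy at [4, 12, 13, 16] -> counters=[0,0,0,0,1,0,0,0,0,0,0,0,1,1,0,0,1,0,0,0]
Step 2: insert j at [6, 8, 15, 16] -> counters=[0,0,0,0,1,0,1,0,1,0,0,0,1,1,0,1,2,0,0,0]
Step 3: insert m at [1, 2, 11, 18] -> counters=[0,1,1,0,1,0,1,0,1,0,0,1,1,1,0,1,2,0,1,0]
Step 4: insert buj at [7, 8, 16, 19] -> counters=[0,1,1,0,1,0,1,1,2,0,0,1,1,1,0,1,3,0,1,1]
Step 5: insert ad at [3, 8, 16, 17] -> counters=[0,1,1,1,1,0,1,1,3,0,0,1,1,1,0,1,4,1,1,1]
Step 6: insert yd at [11, 12, 16, 18] -> counters=[0,1,1,1,1,0,1,1,3,0,0,2,2,1,0,1,5,1,2,1]
Step 7: insert q at [0, 1, 8, 14] -> counters=[1,2,1,1,1,0,1,1,4,0,0,2,2,1,1,1,5,1,2,1]
Step 8: insert v at [3, 7, 8, 9] -> counters=[1,2,1,2,1,0,1,2,5,1,0,2,2,1,1,1,5,1,2,1]
Step 9: delete j at [6, 8, 15, 16] -> counters=[1,2,1,2,1,0,0,2,4,1,0,2,2,1,1,0,4,1,2,1]
Step 10: insert q at [0, 1, 8, 14] -> counters=[2,3,1,2,1,0,0,2,5,1,0,2,2,1,2,0,4,1,2,1]
Step 11: insert v at [3, 7, 8, 9] -> counters=[2,3,1,3,1,0,0,3,6,2,0,2,2,1,2,0,4,1,2,1]
Step 12: insert xy at [4, 12, 13, 16] -> counters=[2,3,1,3,2,0,0,3,6,2,0,2,3,2,2,0,5,1,2,1]
Query phl: check counters[1]=3 counters[5]=0 counters[7]=3 counters[15]=0 -> no

Answer: no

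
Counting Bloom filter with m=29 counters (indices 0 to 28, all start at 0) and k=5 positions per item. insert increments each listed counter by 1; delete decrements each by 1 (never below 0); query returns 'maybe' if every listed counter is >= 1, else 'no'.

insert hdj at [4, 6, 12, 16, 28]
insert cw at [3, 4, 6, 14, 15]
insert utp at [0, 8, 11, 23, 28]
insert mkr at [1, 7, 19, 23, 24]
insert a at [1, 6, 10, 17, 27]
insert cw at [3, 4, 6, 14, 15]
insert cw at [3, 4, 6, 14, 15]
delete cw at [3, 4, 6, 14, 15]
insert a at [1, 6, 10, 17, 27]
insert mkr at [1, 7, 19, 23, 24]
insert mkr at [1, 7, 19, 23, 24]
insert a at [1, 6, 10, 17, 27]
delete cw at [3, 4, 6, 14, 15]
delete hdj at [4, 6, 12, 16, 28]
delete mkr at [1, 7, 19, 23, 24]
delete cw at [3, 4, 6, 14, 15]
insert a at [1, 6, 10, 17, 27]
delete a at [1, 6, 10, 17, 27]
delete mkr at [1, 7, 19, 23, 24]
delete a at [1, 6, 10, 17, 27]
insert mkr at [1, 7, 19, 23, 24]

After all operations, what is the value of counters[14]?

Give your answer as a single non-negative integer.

Step 1: insert hdj at [4, 6, 12, 16, 28] -> counters=[0,0,0,0,1,0,1,0,0,0,0,0,1,0,0,0,1,0,0,0,0,0,0,0,0,0,0,0,1]
Step 2: insert cw at [3, 4, 6, 14, 15] -> counters=[0,0,0,1,2,0,2,0,0,0,0,0,1,0,1,1,1,0,0,0,0,0,0,0,0,0,0,0,1]
Step 3: insert utp at [0, 8, 11, 23, 28] -> counters=[1,0,0,1,2,0,2,0,1,0,0,1,1,0,1,1,1,0,0,0,0,0,0,1,0,0,0,0,2]
Step 4: insert mkr at [1, 7, 19, 23, 24] -> counters=[1,1,0,1,2,0,2,1,1,0,0,1,1,0,1,1,1,0,0,1,0,0,0,2,1,0,0,0,2]
Step 5: insert a at [1, 6, 10, 17, 27] -> counters=[1,2,0,1,2,0,3,1,1,0,1,1,1,0,1,1,1,1,0,1,0,0,0,2,1,0,0,1,2]
Step 6: insert cw at [3, 4, 6, 14, 15] -> counters=[1,2,0,2,3,0,4,1,1,0,1,1,1,0,2,2,1,1,0,1,0,0,0,2,1,0,0,1,2]
Step 7: insert cw at [3, 4, 6, 14, 15] -> counters=[1,2,0,3,4,0,5,1,1,0,1,1,1,0,3,3,1,1,0,1,0,0,0,2,1,0,0,1,2]
Step 8: delete cw at [3, 4, 6, 14, 15] -> counters=[1,2,0,2,3,0,4,1,1,0,1,1,1,0,2,2,1,1,0,1,0,0,0,2,1,0,0,1,2]
Step 9: insert a at [1, 6, 10, 17, 27] -> counters=[1,3,0,2,3,0,5,1,1,0,2,1,1,0,2,2,1,2,0,1,0,0,0,2,1,0,0,2,2]
Step 10: insert mkr at [1, 7, 19, 23, 24] -> counters=[1,4,0,2,3,0,5,2,1,0,2,1,1,0,2,2,1,2,0,2,0,0,0,3,2,0,0,2,2]
Step 11: insert mkr at [1, 7, 19, 23, 24] -> counters=[1,5,0,2,3,0,5,3,1,0,2,1,1,0,2,2,1,2,0,3,0,0,0,4,3,0,0,2,2]
Step 12: insert a at [1, 6, 10, 17, 27] -> counters=[1,6,0,2,3,0,6,3,1,0,3,1,1,0,2,2,1,3,0,3,0,0,0,4,3,0,0,3,2]
Step 13: delete cw at [3, 4, 6, 14, 15] -> counters=[1,6,0,1,2,0,5,3,1,0,3,1,1,0,1,1,1,3,0,3,0,0,0,4,3,0,0,3,2]
Step 14: delete hdj at [4, 6, 12, 16, 28] -> counters=[1,6,0,1,1,0,4,3,1,0,3,1,0,0,1,1,0,3,0,3,0,0,0,4,3,0,0,3,1]
Step 15: delete mkr at [1, 7, 19, 23, 24] -> counters=[1,5,0,1,1,0,4,2,1,0,3,1,0,0,1,1,0,3,0,2,0,0,0,3,2,0,0,3,1]
Step 16: delete cw at [3, 4, 6, 14, 15] -> counters=[1,5,0,0,0,0,3,2,1,0,3,1,0,0,0,0,0,3,0,2,0,0,0,3,2,0,0,3,1]
Step 17: insert a at [1, 6, 10, 17, 27] -> counters=[1,6,0,0,0,0,4,2,1,0,4,1,0,0,0,0,0,4,0,2,0,0,0,3,2,0,0,4,1]
Step 18: delete a at [1, 6, 10, 17, 27] -> counters=[1,5,0,0,0,0,3,2,1,0,3,1,0,0,0,0,0,3,0,2,0,0,0,3,2,0,0,3,1]
Step 19: delete mkr at [1, 7, 19, 23, 24] -> counters=[1,4,0,0,0,0,3,1,1,0,3,1,0,0,0,0,0,3,0,1,0,0,0,2,1,0,0,3,1]
Step 20: delete a at [1, 6, 10, 17, 27] -> counters=[1,3,0,0,0,0,2,1,1,0,2,1,0,0,0,0,0,2,0,1,0,0,0,2,1,0,0,2,1]
Step 21: insert mkr at [1, 7, 19, 23, 24] -> counters=[1,4,0,0,0,0,2,2,1,0,2,1,0,0,0,0,0,2,0,2,0,0,0,3,2,0,0,2,1]
Final counters=[1,4,0,0,0,0,2,2,1,0,2,1,0,0,0,0,0,2,0,2,0,0,0,3,2,0,0,2,1] -> counters[14]=0

Answer: 0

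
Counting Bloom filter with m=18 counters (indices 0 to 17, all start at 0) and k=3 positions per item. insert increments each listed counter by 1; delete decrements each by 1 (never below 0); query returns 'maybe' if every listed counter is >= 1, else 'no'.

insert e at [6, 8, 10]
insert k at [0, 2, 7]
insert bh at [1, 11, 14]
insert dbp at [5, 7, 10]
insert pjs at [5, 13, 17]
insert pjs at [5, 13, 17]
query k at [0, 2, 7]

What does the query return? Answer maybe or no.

Answer: maybe

Derivation:
Step 1: insert e at [6, 8, 10] -> counters=[0,0,0,0,0,0,1,0,1,0,1,0,0,0,0,0,0,0]
Step 2: insert k at [0, 2, 7] -> counters=[1,0,1,0,0,0,1,1,1,0,1,0,0,0,0,0,0,0]
Step 3: insert bh at [1, 11, 14] -> counters=[1,1,1,0,0,0,1,1,1,0,1,1,0,0,1,0,0,0]
Step 4: insert dbp at [5, 7, 10] -> counters=[1,1,1,0,0,1,1,2,1,0,2,1,0,0,1,0,0,0]
Step 5: insert pjs at [5, 13, 17] -> counters=[1,1,1,0,0,2,1,2,1,0,2,1,0,1,1,0,0,1]
Step 6: insert pjs at [5, 13, 17] -> counters=[1,1,1,0,0,3,1,2,1,0,2,1,0,2,1,0,0,2]
Query k: check counters[0]=1 counters[2]=1 counters[7]=2 -> maybe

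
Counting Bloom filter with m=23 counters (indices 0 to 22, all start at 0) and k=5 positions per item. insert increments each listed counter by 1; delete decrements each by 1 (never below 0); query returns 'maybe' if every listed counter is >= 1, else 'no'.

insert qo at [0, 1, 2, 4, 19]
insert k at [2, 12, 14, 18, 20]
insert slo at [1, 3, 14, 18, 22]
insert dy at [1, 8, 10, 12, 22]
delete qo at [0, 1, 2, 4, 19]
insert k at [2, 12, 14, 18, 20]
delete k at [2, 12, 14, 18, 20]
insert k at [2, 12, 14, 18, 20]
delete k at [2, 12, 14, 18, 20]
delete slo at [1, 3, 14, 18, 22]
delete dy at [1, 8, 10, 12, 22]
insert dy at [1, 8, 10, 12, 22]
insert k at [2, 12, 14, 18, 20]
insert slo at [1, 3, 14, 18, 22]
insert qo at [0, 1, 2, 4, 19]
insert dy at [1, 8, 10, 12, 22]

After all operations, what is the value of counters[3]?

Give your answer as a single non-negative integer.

Step 1: insert qo at [0, 1, 2, 4, 19] -> counters=[1,1,1,0,1,0,0,0,0,0,0,0,0,0,0,0,0,0,0,1,0,0,0]
Step 2: insert k at [2, 12, 14, 18, 20] -> counters=[1,1,2,0,1,0,0,0,0,0,0,0,1,0,1,0,0,0,1,1,1,0,0]
Step 3: insert slo at [1, 3, 14, 18, 22] -> counters=[1,2,2,1,1,0,0,0,0,0,0,0,1,0,2,0,0,0,2,1,1,0,1]
Step 4: insert dy at [1, 8, 10, 12, 22] -> counters=[1,3,2,1,1,0,0,0,1,0,1,0,2,0,2,0,0,0,2,1,1,0,2]
Step 5: delete qo at [0, 1, 2, 4, 19] -> counters=[0,2,1,1,0,0,0,0,1,0,1,0,2,0,2,0,0,0,2,0,1,0,2]
Step 6: insert k at [2, 12, 14, 18, 20] -> counters=[0,2,2,1,0,0,0,0,1,0,1,0,3,0,3,0,0,0,3,0,2,0,2]
Step 7: delete k at [2, 12, 14, 18, 20] -> counters=[0,2,1,1,0,0,0,0,1,0,1,0,2,0,2,0,0,0,2,0,1,0,2]
Step 8: insert k at [2, 12, 14, 18, 20] -> counters=[0,2,2,1,0,0,0,0,1,0,1,0,3,0,3,0,0,0,3,0,2,0,2]
Step 9: delete k at [2, 12, 14, 18, 20] -> counters=[0,2,1,1,0,0,0,0,1,0,1,0,2,0,2,0,0,0,2,0,1,0,2]
Step 10: delete slo at [1, 3, 14, 18, 22] -> counters=[0,1,1,0,0,0,0,0,1,0,1,0,2,0,1,0,0,0,1,0,1,0,1]
Step 11: delete dy at [1, 8, 10, 12, 22] -> counters=[0,0,1,0,0,0,0,0,0,0,0,0,1,0,1,0,0,0,1,0,1,0,0]
Step 12: insert dy at [1, 8, 10, 12, 22] -> counters=[0,1,1,0,0,0,0,0,1,0,1,0,2,0,1,0,0,0,1,0,1,0,1]
Step 13: insert k at [2, 12, 14, 18, 20] -> counters=[0,1,2,0,0,0,0,0,1,0,1,0,3,0,2,0,0,0,2,0,2,0,1]
Step 14: insert slo at [1, 3, 14, 18, 22] -> counters=[0,2,2,1,0,0,0,0,1,0,1,0,3,0,3,0,0,0,3,0,2,0,2]
Step 15: insert qo at [0, 1, 2, 4, 19] -> counters=[1,3,3,1,1,0,0,0,1,0,1,0,3,0,3,0,0,0,3,1,2,0,2]
Step 16: insert dy at [1, 8, 10, 12, 22] -> counters=[1,4,3,1,1,0,0,0,2,0,2,0,4,0,3,0,0,0,3,1,2,0,3]
Final counters=[1,4,3,1,1,0,0,0,2,0,2,0,4,0,3,0,0,0,3,1,2,0,3] -> counters[3]=1

Answer: 1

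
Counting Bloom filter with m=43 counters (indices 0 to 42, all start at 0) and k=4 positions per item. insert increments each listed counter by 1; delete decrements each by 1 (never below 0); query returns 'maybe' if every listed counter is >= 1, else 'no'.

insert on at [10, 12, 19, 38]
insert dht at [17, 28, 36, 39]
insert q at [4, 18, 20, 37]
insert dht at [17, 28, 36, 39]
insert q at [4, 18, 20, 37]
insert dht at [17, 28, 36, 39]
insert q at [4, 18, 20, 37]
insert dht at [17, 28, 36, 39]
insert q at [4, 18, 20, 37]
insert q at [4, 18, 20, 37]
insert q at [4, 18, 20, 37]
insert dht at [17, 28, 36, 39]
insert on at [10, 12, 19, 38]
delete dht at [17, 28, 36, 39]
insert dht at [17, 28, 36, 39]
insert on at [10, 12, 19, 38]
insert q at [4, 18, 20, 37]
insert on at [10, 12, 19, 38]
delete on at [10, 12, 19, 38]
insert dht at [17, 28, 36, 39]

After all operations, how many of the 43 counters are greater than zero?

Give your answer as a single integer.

Step 1: insert on at [10, 12, 19, 38] -> counters=[0,0,0,0,0,0,0,0,0,0,1,0,1,0,0,0,0,0,0,1,0,0,0,0,0,0,0,0,0,0,0,0,0,0,0,0,0,0,1,0,0,0,0]
Step 2: insert dht at [17, 28, 36, 39] -> counters=[0,0,0,0,0,0,0,0,0,0,1,0,1,0,0,0,0,1,0,1,0,0,0,0,0,0,0,0,1,0,0,0,0,0,0,0,1,0,1,1,0,0,0]
Step 3: insert q at [4, 18, 20, 37] -> counters=[0,0,0,0,1,0,0,0,0,0,1,0,1,0,0,0,0,1,1,1,1,0,0,0,0,0,0,0,1,0,0,0,0,0,0,0,1,1,1,1,0,0,0]
Step 4: insert dht at [17, 28, 36, 39] -> counters=[0,0,0,0,1,0,0,0,0,0,1,0,1,0,0,0,0,2,1,1,1,0,0,0,0,0,0,0,2,0,0,0,0,0,0,0,2,1,1,2,0,0,0]
Step 5: insert q at [4, 18, 20, 37] -> counters=[0,0,0,0,2,0,0,0,0,0,1,0,1,0,0,0,0,2,2,1,2,0,0,0,0,0,0,0,2,0,0,0,0,0,0,0,2,2,1,2,0,0,0]
Step 6: insert dht at [17, 28, 36, 39] -> counters=[0,0,0,0,2,0,0,0,0,0,1,0,1,0,0,0,0,3,2,1,2,0,0,0,0,0,0,0,3,0,0,0,0,0,0,0,3,2,1,3,0,0,0]
Step 7: insert q at [4, 18, 20, 37] -> counters=[0,0,0,0,3,0,0,0,0,0,1,0,1,0,0,0,0,3,3,1,3,0,0,0,0,0,0,0,3,0,0,0,0,0,0,0,3,3,1,3,0,0,0]
Step 8: insert dht at [17, 28, 36, 39] -> counters=[0,0,0,0,3,0,0,0,0,0,1,0,1,0,0,0,0,4,3,1,3,0,0,0,0,0,0,0,4,0,0,0,0,0,0,0,4,3,1,4,0,0,0]
Step 9: insert q at [4, 18, 20, 37] -> counters=[0,0,0,0,4,0,0,0,0,0,1,0,1,0,0,0,0,4,4,1,4,0,0,0,0,0,0,0,4,0,0,0,0,0,0,0,4,4,1,4,0,0,0]
Step 10: insert q at [4, 18, 20, 37] -> counters=[0,0,0,0,5,0,0,0,0,0,1,0,1,0,0,0,0,4,5,1,5,0,0,0,0,0,0,0,4,0,0,0,0,0,0,0,4,5,1,4,0,0,0]
Step 11: insert q at [4, 18, 20, 37] -> counters=[0,0,0,0,6,0,0,0,0,0,1,0,1,0,0,0,0,4,6,1,6,0,0,0,0,0,0,0,4,0,0,0,0,0,0,0,4,6,1,4,0,0,0]
Step 12: insert dht at [17, 28, 36, 39] -> counters=[0,0,0,0,6,0,0,0,0,0,1,0,1,0,0,0,0,5,6,1,6,0,0,0,0,0,0,0,5,0,0,0,0,0,0,0,5,6,1,5,0,0,0]
Step 13: insert on at [10, 12, 19, 38] -> counters=[0,0,0,0,6,0,0,0,0,0,2,0,2,0,0,0,0,5,6,2,6,0,0,0,0,0,0,0,5,0,0,0,0,0,0,0,5,6,2,5,0,0,0]
Step 14: delete dht at [17, 28, 36, 39] -> counters=[0,0,0,0,6,0,0,0,0,0,2,0,2,0,0,0,0,4,6,2,6,0,0,0,0,0,0,0,4,0,0,0,0,0,0,0,4,6,2,4,0,0,0]
Step 15: insert dht at [17, 28, 36, 39] -> counters=[0,0,0,0,6,0,0,0,0,0,2,0,2,0,0,0,0,5,6,2,6,0,0,0,0,0,0,0,5,0,0,0,0,0,0,0,5,6,2,5,0,0,0]
Step 16: insert on at [10, 12, 19, 38] -> counters=[0,0,0,0,6,0,0,0,0,0,3,0,3,0,0,0,0,5,6,3,6,0,0,0,0,0,0,0,5,0,0,0,0,0,0,0,5,6,3,5,0,0,0]
Step 17: insert q at [4, 18, 20, 37] -> counters=[0,0,0,0,7,0,0,0,0,0,3,0,3,0,0,0,0,5,7,3,7,0,0,0,0,0,0,0,5,0,0,0,0,0,0,0,5,7,3,5,0,0,0]
Step 18: insert on at [10, 12, 19, 38] -> counters=[0,0,0,0,7,0,0,0,0,0,4,0,4,0,0,0,0,5,7,4,7,0,0,0,0,0,0,0,5,0,0,0,0,0,0,0,5,7,4,5,0,0,0]
Step 19: delete on at [10, 12, 19, 38] -> counters=[0,0,0,0,7,0,0,0,0,0,3,0,3,0,0,0,0,5,7,3,7,0,0,0,0,0,0,0,5,0,0,0,0,0,0,0,5,7,3,5,0,0,0]
Step 20: insert dht at [17, 28, 36, 39] -> counters=[0,0,0,0,7,0,0,0,0,0,3,0,3,0,0,0,0,6,7,3,7,0,0,0,0,0,0,0,6,0,0,0,0,0,0,0,6,7,3,6,0,0,0]
Final counters=[0,0,0,0,7,0,0,0,0,0,3,0,3,0,0,0,0,6,7,3,7,0,0,0,0,0,0,0,6,0,0,0,0,0,0,0,6,7,3,6,0,0,0] -> 12 nonzero

Answer: 12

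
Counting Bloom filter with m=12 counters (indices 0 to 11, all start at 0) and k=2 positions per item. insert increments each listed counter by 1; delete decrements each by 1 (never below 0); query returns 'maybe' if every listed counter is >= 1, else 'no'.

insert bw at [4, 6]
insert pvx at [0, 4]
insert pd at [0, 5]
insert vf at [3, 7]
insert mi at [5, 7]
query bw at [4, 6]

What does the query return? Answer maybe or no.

Step 1: insert bw at [4, 6] -> counters=[0,0,0,0,1,0,1,0,0,0,0,0]
Step 2: insert pvx at [0, 4] -> counters=[1,0,0,0,2,0,1,0,0,0,0,0]
Step 3: insert pd at [0, 5] -> counters=[2,0,0,0,2,1,1,0,0,0,0,0]
Step 4: insert vf at [3, 7] -> counters=[2,0,0,1,2,1,1,1,0,0,0,0]
Step 5: insert mi at [5, 7] -> counters=[2,0,0,1,2,2,1,2,0,0,0,0]
Query bw: check counters[4]=2 counters[6]=1 -> maybe

Answer: maybe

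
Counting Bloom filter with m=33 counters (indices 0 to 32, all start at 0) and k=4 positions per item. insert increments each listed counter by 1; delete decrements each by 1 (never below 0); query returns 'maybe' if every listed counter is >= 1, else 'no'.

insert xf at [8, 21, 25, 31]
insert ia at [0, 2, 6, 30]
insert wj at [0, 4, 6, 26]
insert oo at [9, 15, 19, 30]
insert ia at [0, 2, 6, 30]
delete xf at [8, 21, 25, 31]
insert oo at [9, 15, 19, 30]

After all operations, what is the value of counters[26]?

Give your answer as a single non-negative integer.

Step 1: insert xf at [8, 21, 25, 31] -> counters=[0,0,0,0,0,0,0,0,1,0,0,0,0,0,0,0,0,0,0,0,0,1,0,0,0,1,0,0,0,0,0,1,0]
Step 2: insert ia at [0, 2, 6, 30] -> counters=[1,0,1,0,0,0,1,0,1,0,0,0,0,0,0,0,0,0,0,0,0,1,0,0,0,1,0,0,0,0,1,1,0]
Step 3: insert wj at [0, 4, 6, 26] -> counters=[2,0,1,0,1,0,2,0,1,0,0,0,0,0,0,0,0,0,0,0,0,1,0,0,0,1,1,0,0,0,1,1,0]
Step 4: insert oo at [9, 15, 19, 30] -> counters=[2,0,1,0,1,0,2,0,1,1,0,0,0,0,0,1,0,0,0,1,0,1,0,0,0,1,1,0,0,0,2,1,0]
Step 5: insert ia at [0, 2, 6, 30] -> counters=[3,0,2,0,1,0,3,0,1,1,0,0,0,0,0,1,0,0,0,1,0,1,0,0,0,1,1,0,0,0,3,1,0]
Step 6: delete xf at [8, 21, 25, 31] -> counters=[3,0,2,0,1,0,3,0,0,1,0,0,0,0,0,1,0,0,0,1,0,0,0,0,0,0,1,0,0,0,3,0,0]
Step 7: insert oo at [9, 15, 19, 30] -> counters=[3,0,2,0,1,0,3,0,0,2,0,0,0,0,0,2,0,0,0,2,0,0,0,0,0,0,1,0,0,0,4,0,0]
Final counters=[3,0,2,0,1,0,3,0,0,2,0,0,0,0,0,2,0,0,0,2,0,0,0,0,0,0,1,0,0,0,4,0,0] -> counters[26]=1

Answer: 1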